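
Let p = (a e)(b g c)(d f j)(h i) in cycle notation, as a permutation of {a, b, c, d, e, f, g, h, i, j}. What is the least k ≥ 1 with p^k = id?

The cycle type of p is (3, 3, 2, 2).
The order of p is the least common multiple of its cycle lengths: lcm(3, 3, 2, 2) = 6.

6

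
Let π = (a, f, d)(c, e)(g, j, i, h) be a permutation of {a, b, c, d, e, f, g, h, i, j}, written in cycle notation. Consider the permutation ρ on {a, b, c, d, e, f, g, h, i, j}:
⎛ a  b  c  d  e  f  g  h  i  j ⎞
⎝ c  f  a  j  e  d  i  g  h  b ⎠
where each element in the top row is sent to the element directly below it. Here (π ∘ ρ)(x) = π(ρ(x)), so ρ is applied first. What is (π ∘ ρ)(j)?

b

(π ∘ ρ)(j) = π(ρ(j)). ρ(j) = b, then π(b) = b. So (π ∘ ρ)(j) = b.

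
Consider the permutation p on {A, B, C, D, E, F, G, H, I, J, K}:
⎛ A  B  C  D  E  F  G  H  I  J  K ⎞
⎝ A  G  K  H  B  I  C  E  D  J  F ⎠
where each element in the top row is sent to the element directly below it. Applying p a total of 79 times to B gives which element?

H

Tracing B → G → … returns to B after 9 steps, so B lies in a 9-cycle (B G C K F I D H E).
On a 9-cycle, p^9 is the identity, so p^79 = p^7 there (79 ≡ 7 mod 9).
Advancing 7 steps from B: B → G → C → K → F → I → D → H.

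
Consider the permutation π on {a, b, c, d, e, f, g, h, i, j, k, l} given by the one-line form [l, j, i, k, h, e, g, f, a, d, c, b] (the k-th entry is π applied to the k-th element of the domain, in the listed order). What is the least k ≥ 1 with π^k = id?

24

Writing π as disjoint cycles, the cycle lengths are 8, 3, 1.
The order is lcm(8, 3) = 24.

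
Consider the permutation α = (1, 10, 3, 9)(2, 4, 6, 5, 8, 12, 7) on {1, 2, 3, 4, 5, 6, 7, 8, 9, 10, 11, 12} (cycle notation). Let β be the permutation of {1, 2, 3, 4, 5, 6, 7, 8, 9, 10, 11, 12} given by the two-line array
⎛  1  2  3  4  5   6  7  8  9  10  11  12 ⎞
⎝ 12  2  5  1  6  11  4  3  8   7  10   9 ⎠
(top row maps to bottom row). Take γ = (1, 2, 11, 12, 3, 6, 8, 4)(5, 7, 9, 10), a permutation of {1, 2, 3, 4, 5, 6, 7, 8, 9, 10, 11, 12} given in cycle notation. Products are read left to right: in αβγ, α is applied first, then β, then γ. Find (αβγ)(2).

Chase 2: α(2) = 4; β(4) = 1; γ(1) = 2. Hence (αβγ)(2) = 2.

2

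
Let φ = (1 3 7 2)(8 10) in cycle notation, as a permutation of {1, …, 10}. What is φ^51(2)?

2 lies in the 4-cycle (1 3 7 2).
Since the cycle has length 4, φ^51 acts on it the same as φ^3 (51 mod 4 = 3).
Stepping 3 places around the cycle: 2 → 1 → 3 → 7.

7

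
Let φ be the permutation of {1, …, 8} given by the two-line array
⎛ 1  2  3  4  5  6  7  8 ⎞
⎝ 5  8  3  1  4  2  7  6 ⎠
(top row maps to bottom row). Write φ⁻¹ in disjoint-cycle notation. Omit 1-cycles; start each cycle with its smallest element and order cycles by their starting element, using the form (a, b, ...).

(1, 4, 5)(2, 6, 8)

First write φ in disjoint cycles: (1, 5, 4)(2, 8, 6).
Reversing each cycle (and rotating so the smallest element leads) gives φ⁻¹ = (1, 4, 5)(2, 6, 8).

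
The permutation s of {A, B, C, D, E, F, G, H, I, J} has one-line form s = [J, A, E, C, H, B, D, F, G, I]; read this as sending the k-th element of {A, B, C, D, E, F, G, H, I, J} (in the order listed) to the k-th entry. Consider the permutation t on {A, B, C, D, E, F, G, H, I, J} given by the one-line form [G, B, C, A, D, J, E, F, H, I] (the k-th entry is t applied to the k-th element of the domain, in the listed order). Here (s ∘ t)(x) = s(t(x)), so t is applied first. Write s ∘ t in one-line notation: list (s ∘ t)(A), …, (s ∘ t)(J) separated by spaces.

D A E J C I H B F G

(s ∘ t)(x) = s(t(x)). Computing each image: s(t(A)) = s(G) = D, s(t(B)) = s(B) = A, s(t(C)) = s(C) = E, s(t(D)) = s(A) = J, s(t(E)) = s(D) = C, s(t(F)) = s(J) = I, s(t(G)) = s(E) = H, s(t(H)) = s(F) = B, s(t(I)) = s(H) = F, s(t(J)) = s(I) = G.
Hence s ∘ t = [D A E J C I H B F G].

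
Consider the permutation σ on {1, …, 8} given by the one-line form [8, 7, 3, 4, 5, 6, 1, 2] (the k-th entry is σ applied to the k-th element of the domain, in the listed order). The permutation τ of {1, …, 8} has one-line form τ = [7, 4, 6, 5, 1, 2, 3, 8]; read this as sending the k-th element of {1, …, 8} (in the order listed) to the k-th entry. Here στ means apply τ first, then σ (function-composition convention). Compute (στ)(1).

1

(στ)(1) = σ(τ(1)). τ(1) = 7, then σ(7) = 1. So (στ)(1) = 1.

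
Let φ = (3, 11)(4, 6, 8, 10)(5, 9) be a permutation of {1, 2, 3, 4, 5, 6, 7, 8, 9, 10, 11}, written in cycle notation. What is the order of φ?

4

The cycle type of φ is (4, 2, 2, 1, 1, 1).
Since disjoint cycles commute, ord(φ) = lcm(4, 2, 2) = 4.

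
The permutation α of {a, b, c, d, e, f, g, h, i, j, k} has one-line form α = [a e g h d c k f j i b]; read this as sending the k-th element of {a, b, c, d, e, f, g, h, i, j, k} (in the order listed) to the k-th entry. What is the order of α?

The disjoint-cycle form of α has cycle lengths 8, 2, 1.
The order is lcm(8, 2) = 8.

8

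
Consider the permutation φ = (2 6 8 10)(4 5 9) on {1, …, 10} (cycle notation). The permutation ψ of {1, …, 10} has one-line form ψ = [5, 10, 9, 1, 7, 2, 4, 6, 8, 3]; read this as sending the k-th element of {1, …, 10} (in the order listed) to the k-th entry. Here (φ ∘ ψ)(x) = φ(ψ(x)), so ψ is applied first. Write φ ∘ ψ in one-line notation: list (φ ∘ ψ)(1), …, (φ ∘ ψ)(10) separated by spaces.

For each element, apply ψ then φ: 1 → 5 → 9; 2 → 10 → 2; 3 → 9 → 4; 4 → 1 → 1; 5 → 7 → 7; 6 → 2 → 6; 7 → 4 → 5; 8 → 6 → 8; 9 → 8 → 10; 10 → 3 → 3.
Collecting the images, φ ∘ ψ = [9 2 4 1 7 6 5 8 10 3].

9 2 4 1 7 6 5 8 10 3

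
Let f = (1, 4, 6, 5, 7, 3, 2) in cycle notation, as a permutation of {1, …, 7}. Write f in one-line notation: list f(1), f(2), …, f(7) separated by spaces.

Image by image: 1→4, 2→1, 3→2, 4→6, 5→7, 6→5, 7→3.
So the one-line form is 4 1 2 6 7 5 3.

4 1 2 6 7 5 3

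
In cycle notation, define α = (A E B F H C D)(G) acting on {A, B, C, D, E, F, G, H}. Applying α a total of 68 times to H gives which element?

B

H lies in the 7-cycle (A E B F H C D).
Since the cycle has length 7, α^68 acts on it the same as α^5 (68 mod 7 = 5).
Advancing 5 steps from H: H → C → D → A → E → B.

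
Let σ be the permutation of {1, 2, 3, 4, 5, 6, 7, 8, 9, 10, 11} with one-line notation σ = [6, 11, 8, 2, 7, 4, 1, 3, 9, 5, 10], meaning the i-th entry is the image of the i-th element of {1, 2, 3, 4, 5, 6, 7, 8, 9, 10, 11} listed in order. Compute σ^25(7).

Tracing 7 → 1 → … returns to 7 after 8 steps, so 7 lies in an 8-cycle (1, 6, 4, 2, 11, 10, 5, 7).
Powers repeat with period 8 on this cycle, and 25 mod 8 = 1, so σ^25(7) = σ^1(7).
Stepping 1 place around the cycle: 7 → 1.

1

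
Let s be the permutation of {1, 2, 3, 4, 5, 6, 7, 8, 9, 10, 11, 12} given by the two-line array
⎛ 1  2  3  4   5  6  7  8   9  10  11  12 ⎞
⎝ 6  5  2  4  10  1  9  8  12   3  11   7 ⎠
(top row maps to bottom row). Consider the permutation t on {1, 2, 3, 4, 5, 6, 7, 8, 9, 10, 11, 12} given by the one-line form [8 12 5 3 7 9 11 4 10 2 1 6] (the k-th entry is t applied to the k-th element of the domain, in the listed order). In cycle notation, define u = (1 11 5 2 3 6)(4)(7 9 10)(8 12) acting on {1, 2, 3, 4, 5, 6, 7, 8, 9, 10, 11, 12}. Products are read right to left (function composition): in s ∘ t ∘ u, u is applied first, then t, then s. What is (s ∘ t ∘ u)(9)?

(s ∘ t ∘ u)(9) = s(t(u(9))). u(9) = 10, then t(10) = 2, then s(2) = 5, so the result is 5.

5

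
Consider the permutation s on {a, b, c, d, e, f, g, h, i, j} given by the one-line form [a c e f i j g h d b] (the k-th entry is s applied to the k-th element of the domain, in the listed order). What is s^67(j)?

i

Tracing j → b → … returns to j after 7 steps, so j lies in a 7-cycle (b, c, e, i, d, f, j).
Powers repeat with period 7 on this cycle, and 67 mod 7 = 4, so s^67(j) = s^4(j).
Stepping 4 places around the cycle: j → b → c → e → i.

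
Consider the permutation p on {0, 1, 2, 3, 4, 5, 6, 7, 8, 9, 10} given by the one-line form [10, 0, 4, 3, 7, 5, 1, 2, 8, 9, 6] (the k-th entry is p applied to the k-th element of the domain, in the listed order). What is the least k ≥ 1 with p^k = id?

Decomposing into disjoint cycles gives cycle lengths 4, 3, 1, 1, 1, 1.
The order is lcm(4, 3) = 12.

12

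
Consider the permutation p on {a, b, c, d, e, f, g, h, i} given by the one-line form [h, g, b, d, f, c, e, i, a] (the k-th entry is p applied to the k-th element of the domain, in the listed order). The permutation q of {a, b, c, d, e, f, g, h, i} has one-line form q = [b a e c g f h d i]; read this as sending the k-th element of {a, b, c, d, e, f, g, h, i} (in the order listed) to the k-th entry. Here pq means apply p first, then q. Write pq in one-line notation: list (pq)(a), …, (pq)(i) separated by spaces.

d h a c f e g i b

Chase each element through p then q: a → h → d; b → g → h; c → b → a; d → d → c; e → f → f; f → c → e; g → e → g; h → i → i; i → a → b.
Collecting the images, pq = [d h a c f e g i b].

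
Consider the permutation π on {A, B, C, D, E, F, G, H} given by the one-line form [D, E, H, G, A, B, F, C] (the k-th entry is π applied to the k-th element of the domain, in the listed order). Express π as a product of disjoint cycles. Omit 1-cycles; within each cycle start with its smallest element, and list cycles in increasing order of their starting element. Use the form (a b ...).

(A D G F B E)(C H)

Iterating π from A gives A → D → G → F → B → E → A; that is the 6-cycle (A D G F B E).
Repeating from the next unused element and collecting all non-trivial cycles gives (A D G F B E)(C H).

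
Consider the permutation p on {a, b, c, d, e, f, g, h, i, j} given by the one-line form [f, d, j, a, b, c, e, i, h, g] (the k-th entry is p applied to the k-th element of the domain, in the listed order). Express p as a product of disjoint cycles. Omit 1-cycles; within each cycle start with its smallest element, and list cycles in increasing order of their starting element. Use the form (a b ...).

(a f c j g e b d)(h i)

Start at a and follow images: a → f → c → j → g → e → b → d → a, giving the cycle (a f c j g e b d).
Repeating from the next unused element and collecting all non-trivial cycles gives (a f c j g e b d)(h i).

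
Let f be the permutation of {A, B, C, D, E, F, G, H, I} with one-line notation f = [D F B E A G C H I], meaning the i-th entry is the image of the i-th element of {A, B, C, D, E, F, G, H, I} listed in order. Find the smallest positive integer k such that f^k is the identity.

12

Writing f as disjoint cycles, the cycle lengths are 4, 3, 1, 1.
The order of f is the least common multiple of its cycle lengths: lcm(4, 3) = 12.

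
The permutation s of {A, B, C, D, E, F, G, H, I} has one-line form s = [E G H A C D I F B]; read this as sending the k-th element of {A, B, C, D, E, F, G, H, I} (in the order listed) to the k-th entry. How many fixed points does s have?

0

No element satisfies s(x) = x, so there are 0 fixed points.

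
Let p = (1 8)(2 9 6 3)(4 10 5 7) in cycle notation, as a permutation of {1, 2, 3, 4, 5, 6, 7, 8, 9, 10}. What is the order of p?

The disjoint cycles have lengths 4, 4, 2.
Since disjoint cycles commute, ord(p) = lcm(4, 4, 2) = 4.

4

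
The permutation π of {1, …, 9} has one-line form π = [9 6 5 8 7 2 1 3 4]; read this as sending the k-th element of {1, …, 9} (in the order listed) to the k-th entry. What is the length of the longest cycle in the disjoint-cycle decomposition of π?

7

Decomposing into disjoint cycles gives (1, 9, 4, 8, 3, 5, 7)(2, 6); the longest has length 7.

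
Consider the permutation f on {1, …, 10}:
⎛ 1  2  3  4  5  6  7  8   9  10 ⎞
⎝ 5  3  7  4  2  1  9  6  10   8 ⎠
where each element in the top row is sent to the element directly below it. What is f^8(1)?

6

Tracing 1 → 5 → … returns to 1 after 9 steps, so 1 lies in a 9-cycle (1 5 2 3 7 9 10 8 6).
Advancing 8 steps from 1: 1 → 5 → 2 → 3 → 7 → 9 → 10 → 8 → 6.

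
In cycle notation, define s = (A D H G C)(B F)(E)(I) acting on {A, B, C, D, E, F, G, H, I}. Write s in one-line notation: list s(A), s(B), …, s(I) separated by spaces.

D F A H E B C G I

Each element maps to the next entry in its cycle (wrapping to the front): A↦D, B↦F, C↦A, D↦H, E↦E, F↦B, G↦C, H↦G, I↦I.
So the one-line form is D F A H E B C G I.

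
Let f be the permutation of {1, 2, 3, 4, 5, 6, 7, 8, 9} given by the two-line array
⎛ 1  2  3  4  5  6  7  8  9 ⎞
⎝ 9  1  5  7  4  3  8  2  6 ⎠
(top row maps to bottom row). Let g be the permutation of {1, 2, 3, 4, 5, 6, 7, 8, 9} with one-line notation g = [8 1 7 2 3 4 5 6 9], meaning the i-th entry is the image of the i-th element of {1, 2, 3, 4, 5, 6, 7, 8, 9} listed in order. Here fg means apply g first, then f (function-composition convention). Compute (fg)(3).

8

First apply g: g(3) = 7, then f(7) = 8. Thus (fg)(3) = 8.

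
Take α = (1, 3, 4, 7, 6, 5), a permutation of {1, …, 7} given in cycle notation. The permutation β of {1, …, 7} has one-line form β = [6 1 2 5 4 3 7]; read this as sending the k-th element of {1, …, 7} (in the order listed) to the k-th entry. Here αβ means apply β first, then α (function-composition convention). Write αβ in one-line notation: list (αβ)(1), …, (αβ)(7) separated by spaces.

5 3 2 1 7 4 6

(αβ)(x) = α(β(x)). Computing each image: α(β(1)) = α(6) = 5, α(β(2)) = α(1) = 3, α(β(3)) = α(2) = 2, α(β(4)) = α(5) = 1, α(β(5)) = α(4) = 7, α(β(6)) = α(3) = 4, α(β(7)) = α(7) = 6.
Hence αβ = [5 3 2 1 7 4 6].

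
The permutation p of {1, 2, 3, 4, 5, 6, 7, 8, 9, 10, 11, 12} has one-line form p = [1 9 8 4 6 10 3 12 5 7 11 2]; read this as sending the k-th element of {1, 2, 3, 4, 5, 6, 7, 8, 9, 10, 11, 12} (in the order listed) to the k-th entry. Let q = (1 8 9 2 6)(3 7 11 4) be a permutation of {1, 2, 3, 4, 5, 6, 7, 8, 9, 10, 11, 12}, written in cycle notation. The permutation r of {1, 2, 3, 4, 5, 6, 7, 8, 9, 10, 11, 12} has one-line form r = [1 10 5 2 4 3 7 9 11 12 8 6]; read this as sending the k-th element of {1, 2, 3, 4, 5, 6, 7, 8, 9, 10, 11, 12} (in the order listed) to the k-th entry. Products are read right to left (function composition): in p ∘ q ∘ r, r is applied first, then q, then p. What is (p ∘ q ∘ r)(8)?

Chase 8: r(8) = 9; q(9) = 2; p(2) = 9. Hence (p ∘ q ∘ r)(8) = 9.

9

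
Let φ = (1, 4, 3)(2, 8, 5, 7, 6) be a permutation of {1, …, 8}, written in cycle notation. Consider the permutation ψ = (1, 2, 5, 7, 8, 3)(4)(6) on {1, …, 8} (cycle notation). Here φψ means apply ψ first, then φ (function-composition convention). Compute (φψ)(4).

(φψ)(4) = φ(ψ(4)). ψ(4) = 4, then φ(4) = 3. So (φψ)(4) = 3.

3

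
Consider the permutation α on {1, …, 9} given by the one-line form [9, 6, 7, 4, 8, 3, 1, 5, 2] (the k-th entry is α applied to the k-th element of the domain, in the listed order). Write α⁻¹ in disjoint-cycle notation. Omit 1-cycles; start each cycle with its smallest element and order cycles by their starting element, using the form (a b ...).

(1 7 3 6 2 9)(5 8)

The cycle decomposition of α is (1 9 2 6 3 7)(5 8).
Reversing each cycle (and rotating so the smallest element leads) gives α⁻¹ = (1 7 3 6 2 9)(5 8).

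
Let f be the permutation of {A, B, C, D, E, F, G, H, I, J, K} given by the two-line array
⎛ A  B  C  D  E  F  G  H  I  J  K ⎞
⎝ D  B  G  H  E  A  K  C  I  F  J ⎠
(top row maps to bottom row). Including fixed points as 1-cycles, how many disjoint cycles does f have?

4

The cycle decomposition is (A D H C G K J F)(B)(E)(I), which has 4 cycles (counting 1-cycles).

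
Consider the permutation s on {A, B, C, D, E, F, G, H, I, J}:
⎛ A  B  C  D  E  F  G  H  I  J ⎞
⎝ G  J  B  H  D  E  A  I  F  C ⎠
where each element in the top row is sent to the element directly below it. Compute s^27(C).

C

Tracing C → B → … returns to C after 3 steps, so C lies in a 3-cycle (B, J, C).
On a 3-cycle, s^3 is the identity, so s^27 = s^0 there (27 ≡ 0 mod 3).
So s^27(C) = C.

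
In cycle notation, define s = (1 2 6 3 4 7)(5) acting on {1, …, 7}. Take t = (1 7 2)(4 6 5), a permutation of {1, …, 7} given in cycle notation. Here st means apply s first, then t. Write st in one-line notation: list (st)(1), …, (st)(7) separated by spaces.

Chase each element through s then t: 1 → 2 → 1; 2 → 6 → 5; 3 → 4 → 6; 4 → 7 → 2; 5 → 5 → 4; 6 → 3 → 3; 7 → 1 → 7.
Collecting the images, st = [1 5 6 2 4 3 7].

1 5 6 2 4 3 7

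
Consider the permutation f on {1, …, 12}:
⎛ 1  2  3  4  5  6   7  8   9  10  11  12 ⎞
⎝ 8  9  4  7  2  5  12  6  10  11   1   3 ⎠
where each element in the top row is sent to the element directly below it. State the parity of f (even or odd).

even

In disjoint-cycle form the cycle lengths are 8, 4.
A cycle of length ℓ contributes ℓ−1 transpositions, so f is a product of 7 + 3 = 10 transpositions — even.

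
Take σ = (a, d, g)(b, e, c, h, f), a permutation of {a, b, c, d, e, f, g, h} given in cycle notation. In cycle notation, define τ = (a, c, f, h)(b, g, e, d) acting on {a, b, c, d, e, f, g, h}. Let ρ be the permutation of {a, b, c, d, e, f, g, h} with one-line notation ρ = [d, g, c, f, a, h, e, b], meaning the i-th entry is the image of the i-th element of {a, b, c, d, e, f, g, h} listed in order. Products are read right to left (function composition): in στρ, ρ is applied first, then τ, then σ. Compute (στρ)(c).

Apply the permutations in order: ρ(c) = c, then τ(c) = f, then σ(f) = b. So (στρ)(c) = b.

b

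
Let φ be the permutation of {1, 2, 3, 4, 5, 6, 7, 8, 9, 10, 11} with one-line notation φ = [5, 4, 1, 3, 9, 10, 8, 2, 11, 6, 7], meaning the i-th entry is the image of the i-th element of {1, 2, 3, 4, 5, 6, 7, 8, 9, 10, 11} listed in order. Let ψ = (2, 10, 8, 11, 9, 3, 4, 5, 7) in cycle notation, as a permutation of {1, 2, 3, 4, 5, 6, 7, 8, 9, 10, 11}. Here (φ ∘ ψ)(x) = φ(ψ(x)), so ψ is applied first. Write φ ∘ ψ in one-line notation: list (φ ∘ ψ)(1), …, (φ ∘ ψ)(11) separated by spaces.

5 6 3 9 8 10 4 7 1 2 11

Chase each element through ψ then φ: 1 → 1 → 5; 2 → 10 → 6; 3 → 4 → 3; 4 → 5 → 9; 5 → 7 → 8; 6 → 6 → 10; 7 → 2 → 4; 8 → 11 → 7; 9 → 3 → 1; 10 → 8 → 2; 11 → 9 → 11.
So φ ∘ ψ in one-line form is 5 6 3 9 8 10 4 7 1 2 11.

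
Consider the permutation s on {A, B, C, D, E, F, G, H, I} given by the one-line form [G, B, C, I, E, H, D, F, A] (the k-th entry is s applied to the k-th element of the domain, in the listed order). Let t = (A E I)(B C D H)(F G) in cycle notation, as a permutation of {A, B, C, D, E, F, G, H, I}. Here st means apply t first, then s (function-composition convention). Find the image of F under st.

D

First apply t: t(F) = G, then s(G) = D. Thus (st)(F) = D.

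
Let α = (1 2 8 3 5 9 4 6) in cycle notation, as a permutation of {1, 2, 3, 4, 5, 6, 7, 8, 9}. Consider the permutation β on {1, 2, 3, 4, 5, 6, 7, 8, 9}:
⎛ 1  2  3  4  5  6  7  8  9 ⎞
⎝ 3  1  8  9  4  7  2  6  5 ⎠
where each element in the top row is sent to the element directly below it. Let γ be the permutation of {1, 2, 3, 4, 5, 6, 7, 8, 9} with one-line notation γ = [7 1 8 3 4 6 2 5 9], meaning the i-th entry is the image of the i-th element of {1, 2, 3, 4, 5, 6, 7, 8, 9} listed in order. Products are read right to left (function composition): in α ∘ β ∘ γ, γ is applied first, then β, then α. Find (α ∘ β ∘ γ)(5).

Chase 5: γ(5) = 4; β(4) = 9; α(9) = 4. Hence (α ∘ β ∘ γ)(5) = 4.

4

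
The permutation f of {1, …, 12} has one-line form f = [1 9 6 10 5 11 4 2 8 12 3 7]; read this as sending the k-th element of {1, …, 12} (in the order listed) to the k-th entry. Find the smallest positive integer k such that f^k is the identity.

12

Decomposing into disjoint cycles gives cycle lengths 4, 3, 3, 1, 1.
The order is lcm(4, 3, 3) = 12.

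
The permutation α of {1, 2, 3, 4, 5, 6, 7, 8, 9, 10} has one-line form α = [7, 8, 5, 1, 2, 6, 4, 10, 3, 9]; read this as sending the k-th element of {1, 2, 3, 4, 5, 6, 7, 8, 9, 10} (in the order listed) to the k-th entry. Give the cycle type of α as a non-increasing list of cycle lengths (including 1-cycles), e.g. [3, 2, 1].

[6, 3, 1]

The disjoint cycles are (1 7 4)(2 8 10 9 3 5)(6), with lengths 6, 3, 1 in non-increasing order.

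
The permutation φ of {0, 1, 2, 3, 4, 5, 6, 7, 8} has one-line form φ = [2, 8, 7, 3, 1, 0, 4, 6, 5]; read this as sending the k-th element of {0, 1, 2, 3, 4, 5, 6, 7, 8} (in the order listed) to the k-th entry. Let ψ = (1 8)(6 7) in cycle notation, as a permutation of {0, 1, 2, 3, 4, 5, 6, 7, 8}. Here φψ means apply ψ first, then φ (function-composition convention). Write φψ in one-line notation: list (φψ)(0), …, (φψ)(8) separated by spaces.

2 5 7 3 1 0 6 4 8

(φψ)(x) = φ(ψ(x)). Computing each image: φ(ψ(0)) = φ(0) = 2, φ(ψ(1)) = φ(8) = 5, φ(ψ(2)) = φ(2) = 7, φ(ψ(3)) = φ(3) = 3, φ(ψ(4)) = φ(4) = 1, φ(ψ(5)) = φ(5) = 0, φ(ψ(6)) = φ(7) = 6, φ(ψ(7)) = φ(6) = 4, φ(ψ(8)) = φ(1) = 8.
Hence φψ = [2 5 7 3 1 0 6 4 8].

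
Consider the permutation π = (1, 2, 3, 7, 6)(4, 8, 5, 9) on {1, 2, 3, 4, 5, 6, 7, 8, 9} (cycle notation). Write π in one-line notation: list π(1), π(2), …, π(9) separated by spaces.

Reading each image from the cycles: 1↦2, 2↦3, 3↦7, 4↦8, 5↦9, 6↦1, 7↦6, 8↦5, 9↦4.
Listing these in domain order gives 2 3 7 8 9 1 6 5 4.

2 3 7 8 9 1 6 5 4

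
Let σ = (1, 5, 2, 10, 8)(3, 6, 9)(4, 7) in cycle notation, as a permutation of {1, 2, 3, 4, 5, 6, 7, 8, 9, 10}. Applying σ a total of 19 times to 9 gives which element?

3

9 lies in the 3-cycle (3, 6, 9).
Since the cycle has length 3, σ^19 acts on it the same as σ^1 (19 mod 3 = 1).
Advancing 1 step from 9: 9 → 3.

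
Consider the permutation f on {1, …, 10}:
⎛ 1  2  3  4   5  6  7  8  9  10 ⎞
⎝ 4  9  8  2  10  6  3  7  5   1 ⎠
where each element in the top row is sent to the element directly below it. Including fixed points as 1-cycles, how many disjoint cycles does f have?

3

The cycle decomposition is (1, 4, 2, 9, 5, 10)(3, 8, 7)(6), which has 3 cycles (counting 1-cycles).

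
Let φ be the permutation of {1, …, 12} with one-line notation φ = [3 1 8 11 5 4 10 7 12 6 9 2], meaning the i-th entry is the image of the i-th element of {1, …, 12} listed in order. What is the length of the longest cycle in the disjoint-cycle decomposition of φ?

Decomposing into disjoint cycles gives (1, 3, 8, 7, 10, 6, 4, 11, 9, 12, 2); the longest has length 11.

11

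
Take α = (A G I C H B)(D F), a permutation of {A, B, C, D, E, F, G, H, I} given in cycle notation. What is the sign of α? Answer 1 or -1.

The cycle lengths are 6, 2, 1.
A cycle of length ℓ contributes ℓ−1 transpositions, so α is a product of 5 + 1 = 6 transpositions — even.

1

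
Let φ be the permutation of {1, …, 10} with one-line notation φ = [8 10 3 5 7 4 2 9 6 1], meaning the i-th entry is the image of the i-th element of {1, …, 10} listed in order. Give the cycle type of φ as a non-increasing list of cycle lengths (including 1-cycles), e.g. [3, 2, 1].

[9, 1]

The disjoint cycles are (1 8 9 6 4 5 7 2 10)(3), with lengths 9, 1 in non-increasing order.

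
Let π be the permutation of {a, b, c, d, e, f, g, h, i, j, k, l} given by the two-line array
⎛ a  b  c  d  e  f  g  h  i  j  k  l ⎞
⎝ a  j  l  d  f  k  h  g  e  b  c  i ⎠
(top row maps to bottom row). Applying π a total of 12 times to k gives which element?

k

Tracing k → c → … returns to k after 6 steps, so k lies in a 6-cycle (c, l, i, e, f, k).
Powers repeat with period 6 on this cycle, and 12 mod 6 = 0, so π^12(k) = π^0(k).
So π^12(k) = k.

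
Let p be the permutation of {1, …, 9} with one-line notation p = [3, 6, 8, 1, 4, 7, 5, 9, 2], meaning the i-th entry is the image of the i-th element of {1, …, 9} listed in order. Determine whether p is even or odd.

even

In disjoint-cycle form the cycle lengths are 9.
A cycle is odd iff its length is even; p has 0 even-length cycles, so sgn(p) = (−1)^0 and p is even.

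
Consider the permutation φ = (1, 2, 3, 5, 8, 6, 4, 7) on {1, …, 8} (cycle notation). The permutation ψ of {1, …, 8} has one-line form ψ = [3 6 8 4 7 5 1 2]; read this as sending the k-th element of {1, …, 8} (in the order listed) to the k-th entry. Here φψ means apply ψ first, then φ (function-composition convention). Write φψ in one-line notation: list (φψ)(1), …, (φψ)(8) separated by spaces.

(φψ)(x) = φ(ψ(x)). Computing each image: φ(ψ(1)) = φ(3) = 5, φ(ψ(2)) = φ(6) = 4, φ(ψ(3)) = φ(8) = 6, φ(ψ(4)) = φ(4) = 7, φ(ψ(5)) = φ(7) = 1, φ(ψ(6)) = φ(5) = 8, φ(ψ(7)) = φ(1) = 2, φ(ψ(8)) = φ(2) = 3.
Hence φψ = [5 4 6 7 1 8 2 3].

5 4 6 7 1 8 2 3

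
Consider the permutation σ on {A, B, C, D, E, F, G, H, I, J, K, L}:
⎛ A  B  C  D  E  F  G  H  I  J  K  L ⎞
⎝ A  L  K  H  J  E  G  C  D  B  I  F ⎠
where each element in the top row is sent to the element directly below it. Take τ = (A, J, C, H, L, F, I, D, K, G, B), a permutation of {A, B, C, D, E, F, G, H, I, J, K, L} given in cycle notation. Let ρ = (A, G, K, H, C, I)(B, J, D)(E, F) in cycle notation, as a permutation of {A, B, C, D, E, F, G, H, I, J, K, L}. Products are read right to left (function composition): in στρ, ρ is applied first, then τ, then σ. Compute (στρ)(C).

Chase C: ρ(C) = I; τ(I) = D; σ(D) = H. Hence (στρ)(C) = H.

H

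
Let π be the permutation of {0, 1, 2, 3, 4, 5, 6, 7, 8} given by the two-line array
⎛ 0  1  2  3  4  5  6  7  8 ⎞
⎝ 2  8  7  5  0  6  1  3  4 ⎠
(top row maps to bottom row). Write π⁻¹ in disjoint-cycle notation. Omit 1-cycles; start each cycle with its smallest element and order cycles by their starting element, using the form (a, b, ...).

(0, 4, 8, 1, 6, 5, 3, 7, 2)

First write π in disjoint cycles: (0, 2, 7, 3, 5, 6, 1, 8, 4).
Reversing each cycle (and rotating so the smallest element leads) gives π⁻¹ = (0, 4, 8, 1, 6, 5, 3, 7, 2).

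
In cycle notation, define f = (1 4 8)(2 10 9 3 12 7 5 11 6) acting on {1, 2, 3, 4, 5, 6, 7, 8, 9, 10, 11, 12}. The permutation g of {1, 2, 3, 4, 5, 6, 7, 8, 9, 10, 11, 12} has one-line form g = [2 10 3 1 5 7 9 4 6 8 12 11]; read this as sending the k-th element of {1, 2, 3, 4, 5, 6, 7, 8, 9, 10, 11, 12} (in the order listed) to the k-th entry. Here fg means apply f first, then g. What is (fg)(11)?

7

f(11) = 6, then g(6) = 7; composing gives (fg)(11) = 7.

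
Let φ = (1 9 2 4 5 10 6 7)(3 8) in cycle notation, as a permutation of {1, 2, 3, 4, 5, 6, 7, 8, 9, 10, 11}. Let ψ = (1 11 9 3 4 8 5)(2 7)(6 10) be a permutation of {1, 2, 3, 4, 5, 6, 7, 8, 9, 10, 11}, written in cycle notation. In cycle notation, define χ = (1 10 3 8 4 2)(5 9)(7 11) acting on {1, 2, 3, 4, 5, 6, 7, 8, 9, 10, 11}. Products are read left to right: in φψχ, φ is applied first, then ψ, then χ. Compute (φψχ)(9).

11

(φψχ)(9) = χ(ψ(φ(9))). φ(9) = 2, then ψ(2) = 7, then χ(7) = 11, so the result is 11.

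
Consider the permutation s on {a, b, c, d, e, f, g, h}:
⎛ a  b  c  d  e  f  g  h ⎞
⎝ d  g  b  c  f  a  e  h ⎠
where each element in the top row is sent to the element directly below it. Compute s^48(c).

d

Tracing c → b → … returns to c after 7 steps, so c lies in a 7-cycle (a d c b g e f).
Powers repeat with period 7 on this cycle, and 48 mod 7 = 6, so s^48(c) = s^6(c).
Stepping 6 places around the cycle: c → b → g → e → f → a → d.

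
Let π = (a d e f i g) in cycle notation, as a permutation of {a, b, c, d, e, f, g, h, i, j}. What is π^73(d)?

e

d lies in the 6-cycle (a d e f i g).
Since the cycle has length 6, π^73 acts on it the same as π^1 (73 mod 6 = 1).
Stepping 1 place around the cycle: d → e.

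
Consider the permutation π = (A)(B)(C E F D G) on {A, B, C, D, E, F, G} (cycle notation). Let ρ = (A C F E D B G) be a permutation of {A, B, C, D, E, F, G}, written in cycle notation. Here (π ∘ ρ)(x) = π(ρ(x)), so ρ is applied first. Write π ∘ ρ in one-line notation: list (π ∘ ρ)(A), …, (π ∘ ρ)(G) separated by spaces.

E C D B G F A

(π ∘ ρ)(x) = π(ρ(x)). Computing each image: π(ρ(A)) = π(C) = E, π(ρ(B)) = π(G) = C, π(ρ(C)) = π(F) = D, π(ρ(D)) = π(B) = B, π(ρ(E)) = π(D) = G, π(ρ(F)) = π(E) = F, π(ρ(G)) = π(A) = A.
Hence π ∘ ρ = [E C D B G F A].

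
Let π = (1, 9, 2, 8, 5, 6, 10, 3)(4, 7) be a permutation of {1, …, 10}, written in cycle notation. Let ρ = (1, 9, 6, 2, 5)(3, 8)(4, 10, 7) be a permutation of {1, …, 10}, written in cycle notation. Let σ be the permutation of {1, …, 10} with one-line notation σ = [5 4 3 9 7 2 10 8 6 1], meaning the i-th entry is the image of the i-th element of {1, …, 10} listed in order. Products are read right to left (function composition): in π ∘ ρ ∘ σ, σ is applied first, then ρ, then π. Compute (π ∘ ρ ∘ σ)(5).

7

Chase 5: σ(5) = 7; ρ(7) = 4; π(4) = 7. Hence (π ∘ ρ ∘ σ)(5) = 7.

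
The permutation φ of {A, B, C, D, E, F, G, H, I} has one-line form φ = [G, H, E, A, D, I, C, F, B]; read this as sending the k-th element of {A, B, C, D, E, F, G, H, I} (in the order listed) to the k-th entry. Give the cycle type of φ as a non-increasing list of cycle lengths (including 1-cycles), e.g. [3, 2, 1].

The disjoint cycles are (A G C E D)(B H F I), with lengths 5, 4 in non-increasing order.

[5, 4]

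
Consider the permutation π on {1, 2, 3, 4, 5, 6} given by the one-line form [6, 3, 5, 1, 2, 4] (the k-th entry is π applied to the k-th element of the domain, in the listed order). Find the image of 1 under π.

1 is element number 1 of the domain, and entry number 1 of the one-line form is 6, so π(1) = 6.

6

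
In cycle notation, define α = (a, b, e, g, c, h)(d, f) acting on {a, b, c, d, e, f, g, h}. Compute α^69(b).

c

b lies in the 6-cycle (a, b, e, g, c, h).
Since the cycle has length 6, α^69 acts on it the same as α^3 (69 mod 6 = 3).
Stepping 3 places around the cycle: b → e → g → c.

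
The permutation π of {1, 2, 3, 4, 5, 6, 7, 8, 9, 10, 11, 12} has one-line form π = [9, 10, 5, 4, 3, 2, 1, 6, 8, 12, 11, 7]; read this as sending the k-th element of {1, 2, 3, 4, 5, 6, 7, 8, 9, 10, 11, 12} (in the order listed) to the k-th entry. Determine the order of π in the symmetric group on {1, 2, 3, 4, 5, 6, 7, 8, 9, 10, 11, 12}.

8

Writing π as disjoint cycles, the cycle lengths are 8, 2, 1, 1.
Since disjoint cycles commute, ord(π) = lcm(8, 2) = 8.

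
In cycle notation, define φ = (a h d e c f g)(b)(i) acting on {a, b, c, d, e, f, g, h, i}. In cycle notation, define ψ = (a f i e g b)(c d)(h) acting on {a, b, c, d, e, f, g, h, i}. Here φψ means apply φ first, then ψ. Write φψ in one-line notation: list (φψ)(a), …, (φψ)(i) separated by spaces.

(φψ)(x) = ψ(φ(x)). Computing each image: ψ(φ(a)) = ψ(h) = h, ψ(φ(b)) = ψ(b) = a, ψ(φ(c)) = ψ(f) = i, ψ(φ(d)) = ψ(e) = g, ψ(φ(e)) = ψ(c) = d, ψ(φ(f)) = ψ(g) = b, ψ(φ(g)) = ψ(a) = f, ψ(φ(h)) = ψ(d) = c, ψ(φ(i)) = ψ(i) = e.
Hence φψ = [h a i g d b f c e].

h a i g d b f c e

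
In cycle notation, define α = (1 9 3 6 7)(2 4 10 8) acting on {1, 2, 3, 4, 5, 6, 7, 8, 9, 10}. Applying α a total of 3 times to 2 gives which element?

2 lies in the 4-cycle (2 4 10 8).
Stepping 3 places around the cycle: 2 → 4 → 10 → 8.

8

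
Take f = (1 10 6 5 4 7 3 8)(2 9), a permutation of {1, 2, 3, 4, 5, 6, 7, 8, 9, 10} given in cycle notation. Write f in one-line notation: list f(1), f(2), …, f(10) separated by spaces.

10 9 8 7 4 5 3 1 2 6

Each element maps to the next entry in its cycle (wrapping to the front): 1↦10, 2↦9, 3↦8, 4↦7, 5↦4, 6↦5, 7↦3, 8↦1, 9↦2, 10↦6.
Listing these in domain order gives 10 9 8 7 4 5 3 1 2 6.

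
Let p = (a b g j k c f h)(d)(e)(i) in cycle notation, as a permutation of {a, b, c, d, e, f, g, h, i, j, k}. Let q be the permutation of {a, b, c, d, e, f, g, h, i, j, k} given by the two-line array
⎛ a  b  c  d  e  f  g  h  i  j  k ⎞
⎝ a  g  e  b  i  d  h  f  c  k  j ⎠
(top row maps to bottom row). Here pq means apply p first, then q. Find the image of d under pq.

b

First apply p: p(d) = d, then q(d) = b. Thus (pq)(d) = b.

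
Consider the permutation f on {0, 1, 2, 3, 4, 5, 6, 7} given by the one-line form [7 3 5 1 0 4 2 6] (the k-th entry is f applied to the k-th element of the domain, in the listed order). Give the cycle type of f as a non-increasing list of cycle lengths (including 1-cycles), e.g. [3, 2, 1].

The disjoint cycles are (0, 7, 6, 2, 5, 4)(1, 3), with lengths 6, 2 in non-increasing order.

[6, 2]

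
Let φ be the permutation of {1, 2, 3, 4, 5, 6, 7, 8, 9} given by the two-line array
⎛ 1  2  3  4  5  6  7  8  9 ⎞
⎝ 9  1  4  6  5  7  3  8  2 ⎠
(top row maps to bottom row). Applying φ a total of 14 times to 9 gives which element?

Tracing 9 → 2 → … returns to 9 after 3 steps, so 9 lies in a 3-cycle (1, 9, 2).
Powers repeat with period 3 on this cycle, and 14 mod 3 = 2, so φ^14(9) = φ^2(9).
Advancing 2 steps from 9: 9 → 2 → 1.

1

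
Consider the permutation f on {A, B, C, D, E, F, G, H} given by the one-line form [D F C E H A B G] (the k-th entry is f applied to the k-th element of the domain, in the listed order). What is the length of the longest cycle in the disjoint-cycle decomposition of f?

7

Decomposing into disjoint cycles gives (A D E H G B F); the longest has length 7.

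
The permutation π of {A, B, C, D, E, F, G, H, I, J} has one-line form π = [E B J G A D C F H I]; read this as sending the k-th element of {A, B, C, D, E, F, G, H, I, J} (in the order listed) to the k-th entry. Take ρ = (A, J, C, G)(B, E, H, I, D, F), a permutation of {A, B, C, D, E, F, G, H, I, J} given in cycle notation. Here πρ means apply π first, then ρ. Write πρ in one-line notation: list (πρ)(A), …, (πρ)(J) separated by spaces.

H E C A J F G B I D

Chase each element through π then ρ: A → E → H; B → B → E; C → J → C; D → G → A; E → A → J; F → D → F; G → C → G; H → F → B; I → H → I; J → I → D.
So πρ in one-line form is H E C A J F G B I D.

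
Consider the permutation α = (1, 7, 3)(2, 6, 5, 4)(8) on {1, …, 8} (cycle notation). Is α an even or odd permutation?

odd

The cycle lengths are 4, 3, 1.
A cycle is odd iff its length is even; α has 1 even-length cycle, so sgn(α) = (−1)^1 and α is odd.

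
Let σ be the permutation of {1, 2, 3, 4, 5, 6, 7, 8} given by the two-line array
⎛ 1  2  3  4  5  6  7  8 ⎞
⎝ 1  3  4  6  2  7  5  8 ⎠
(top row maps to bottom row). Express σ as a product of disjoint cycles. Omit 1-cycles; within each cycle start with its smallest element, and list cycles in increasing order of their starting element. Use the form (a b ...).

Iterating σ from 2 gives 2 → 3 → 4 → 6 → 7 → 5 → 2; that is the 6-cycle (2 3 4 6 7 5).
Repeating from the next unused element and collecting all non-trivial cycles gives (2 3 4 6 7 5).

(2 3 4 6 7 5)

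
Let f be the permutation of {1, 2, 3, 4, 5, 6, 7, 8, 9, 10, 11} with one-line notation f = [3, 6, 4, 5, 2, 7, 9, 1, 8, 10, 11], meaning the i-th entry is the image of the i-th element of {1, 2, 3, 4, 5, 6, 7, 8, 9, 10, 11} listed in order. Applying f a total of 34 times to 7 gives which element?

Tracing 7 → 9 → … returns to 7 after 9 steps, so 7 lies in a 9-cycle (1, 3, 4, 5, 2, 6, 7, 9, 8).
Powers repeat with period 9 on this cycle, and 34 mod 9 = 7, so f^34(7) = f^7(7).
Stepping 7 places around the cycle: 7 → 9 → 8 → 1 → 3 → 4 → 5 → 2.

2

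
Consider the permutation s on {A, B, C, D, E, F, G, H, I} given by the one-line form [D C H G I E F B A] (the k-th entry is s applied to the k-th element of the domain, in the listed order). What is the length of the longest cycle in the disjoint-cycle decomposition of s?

6

Decomposing into disjoint cycles gives (A, D, G, F, E, I)(B, C, H); the longest has length 6.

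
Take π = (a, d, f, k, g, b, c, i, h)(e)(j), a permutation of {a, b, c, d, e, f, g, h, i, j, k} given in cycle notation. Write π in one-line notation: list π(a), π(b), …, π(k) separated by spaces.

d c i f e k b a h j g

Each element maps to the next entry in its cycle (wrapping to the front): a↦d, b↦c, c↦i, d↦f, e↦e, f↦k, g↦b, h↦a, i↦h, j↦j, k↦g.
Listing these in domain order gives d c i f e k b a h j g.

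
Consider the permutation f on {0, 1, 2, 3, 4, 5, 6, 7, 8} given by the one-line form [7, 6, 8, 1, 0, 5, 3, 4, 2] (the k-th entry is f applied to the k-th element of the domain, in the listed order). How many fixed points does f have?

The fixed points (elements with f(x) = x) are {5}, so there is 1.

1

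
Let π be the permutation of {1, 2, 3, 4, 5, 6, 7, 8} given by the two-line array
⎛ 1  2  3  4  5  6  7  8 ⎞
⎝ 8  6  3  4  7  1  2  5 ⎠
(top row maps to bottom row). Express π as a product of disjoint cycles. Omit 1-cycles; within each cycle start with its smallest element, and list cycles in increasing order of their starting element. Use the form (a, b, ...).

(1, 8, 5, 7, 2, 6)

Iterating π from 1 gives 1 → 8 → 5 → 7 → 2 → 6 → 1; that is the 6-cycle (1, 8, 5, 7, 2, 6).
Continuing from each remaining unvisited element yields (1, 8, 5, 7, 2, 6).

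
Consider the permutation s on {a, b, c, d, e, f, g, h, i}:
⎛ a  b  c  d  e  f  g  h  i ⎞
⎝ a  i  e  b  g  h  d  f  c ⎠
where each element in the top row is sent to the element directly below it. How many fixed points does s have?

1

The fixed points (elements with s(x) = x) are {a}, so there is 1.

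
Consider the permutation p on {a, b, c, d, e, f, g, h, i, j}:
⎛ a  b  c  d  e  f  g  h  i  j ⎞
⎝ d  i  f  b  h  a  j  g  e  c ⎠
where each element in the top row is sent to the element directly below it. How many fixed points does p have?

No element satisfies p(x) = x, so there are 0 fixed points.

0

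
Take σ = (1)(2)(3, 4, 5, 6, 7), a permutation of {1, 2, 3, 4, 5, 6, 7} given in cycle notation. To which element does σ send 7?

3

7 appears in (3, 4, 5, 6, 7); the next entry (wrapping around) is 3.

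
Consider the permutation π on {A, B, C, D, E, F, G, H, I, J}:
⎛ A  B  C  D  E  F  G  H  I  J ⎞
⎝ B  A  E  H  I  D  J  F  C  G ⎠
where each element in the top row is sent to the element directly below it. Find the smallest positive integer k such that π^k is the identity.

The disjoint-cycle form of π has cycle lengths 3, 3, 2, 2.
Since disjoint cycles commute, ord(π) = lcm(3, 3, 2, 2) = 6.

6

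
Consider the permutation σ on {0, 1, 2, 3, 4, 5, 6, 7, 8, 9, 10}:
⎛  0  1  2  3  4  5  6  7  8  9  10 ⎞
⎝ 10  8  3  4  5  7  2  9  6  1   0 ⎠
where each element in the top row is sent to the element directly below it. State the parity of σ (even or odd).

odd

In disjoint-cycle form the cycle lengths are 9, 2.
A cycle is odd iff its length is even; σ has 1 even-length cycle, so sgn(σ) = (−1)^1 and σ is odd.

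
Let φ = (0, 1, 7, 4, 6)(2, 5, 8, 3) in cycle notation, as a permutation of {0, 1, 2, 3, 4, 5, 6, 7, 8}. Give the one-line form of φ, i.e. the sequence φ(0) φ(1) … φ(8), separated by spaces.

Image by image: 0↦1, 1↦7, 2↦5, 3↦2, 4↦6, 5↦8, 6↦0, 7↦4, 8↦3.
Listing these in domain order gives 1 7 5 2 6 8 0 4 3.

1 7 5 2 6 8 0 4 3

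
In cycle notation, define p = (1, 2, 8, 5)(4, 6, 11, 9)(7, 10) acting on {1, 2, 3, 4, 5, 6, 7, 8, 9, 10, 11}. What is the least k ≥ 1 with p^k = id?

The disjoint cycles have lengths 4, 4, 2, 1.
The order of p is the least common multiple of its cycle lengths: lcm(4, 4, 2) = 4.

4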